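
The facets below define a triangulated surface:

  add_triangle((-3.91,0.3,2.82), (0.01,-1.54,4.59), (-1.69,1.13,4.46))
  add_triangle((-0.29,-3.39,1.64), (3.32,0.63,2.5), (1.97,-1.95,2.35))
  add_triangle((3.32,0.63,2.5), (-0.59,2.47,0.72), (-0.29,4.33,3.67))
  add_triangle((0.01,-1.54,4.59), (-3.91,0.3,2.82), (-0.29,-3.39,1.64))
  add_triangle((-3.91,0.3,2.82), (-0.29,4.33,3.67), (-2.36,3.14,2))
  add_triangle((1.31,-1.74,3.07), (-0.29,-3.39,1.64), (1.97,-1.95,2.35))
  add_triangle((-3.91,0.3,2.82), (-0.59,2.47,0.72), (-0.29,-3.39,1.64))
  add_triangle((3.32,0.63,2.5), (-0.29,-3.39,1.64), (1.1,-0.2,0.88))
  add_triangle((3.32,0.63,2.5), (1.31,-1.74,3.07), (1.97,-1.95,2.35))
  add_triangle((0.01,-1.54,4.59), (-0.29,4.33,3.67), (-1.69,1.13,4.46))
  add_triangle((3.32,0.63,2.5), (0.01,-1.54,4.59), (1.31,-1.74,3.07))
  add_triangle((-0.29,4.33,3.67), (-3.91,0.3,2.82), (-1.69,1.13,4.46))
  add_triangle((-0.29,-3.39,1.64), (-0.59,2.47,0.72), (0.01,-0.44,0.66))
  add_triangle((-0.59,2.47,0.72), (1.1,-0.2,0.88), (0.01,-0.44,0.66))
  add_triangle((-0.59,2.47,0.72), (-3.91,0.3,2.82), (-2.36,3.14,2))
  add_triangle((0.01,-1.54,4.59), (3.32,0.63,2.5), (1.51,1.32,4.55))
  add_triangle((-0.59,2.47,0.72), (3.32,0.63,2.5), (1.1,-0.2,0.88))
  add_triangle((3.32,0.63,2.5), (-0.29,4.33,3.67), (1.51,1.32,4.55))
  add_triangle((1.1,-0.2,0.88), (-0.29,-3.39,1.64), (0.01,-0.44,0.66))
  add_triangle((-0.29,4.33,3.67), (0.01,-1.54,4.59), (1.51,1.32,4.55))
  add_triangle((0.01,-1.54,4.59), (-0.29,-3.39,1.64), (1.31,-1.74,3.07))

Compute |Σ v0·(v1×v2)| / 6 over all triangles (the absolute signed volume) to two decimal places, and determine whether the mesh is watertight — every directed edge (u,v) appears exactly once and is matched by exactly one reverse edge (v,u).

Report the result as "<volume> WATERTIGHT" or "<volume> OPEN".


60.50 OPEN

Per-triangle v0·(v1×v2)/6:
  t1: +6.2479
  t2: -0.7905
  t3: +2.7303
  t4: +8.7874
  t5: +5.8370
  t6: +1.5307
  t7: -2.9157
  t8: +0.3249
  t9: +1.7256
  t10: +6.6326
  t11: +3.2647
  t12: +6.8425
  t13: -0.2540
  t14: -0.3782
  t15: -0.0971
  t16: +5.5324
  t17: -0.3372
  t18: +6.0576
  t19: -0.2611
  t20: +7.0309
  t21: +2.9908
Σ = +60.5014 → |volume| = 60.50

Directed edges: 63 total; 3 unmatched, e.g. (-0.59,2.47,0.72)→(-0.29,4.33,3.67) → open.


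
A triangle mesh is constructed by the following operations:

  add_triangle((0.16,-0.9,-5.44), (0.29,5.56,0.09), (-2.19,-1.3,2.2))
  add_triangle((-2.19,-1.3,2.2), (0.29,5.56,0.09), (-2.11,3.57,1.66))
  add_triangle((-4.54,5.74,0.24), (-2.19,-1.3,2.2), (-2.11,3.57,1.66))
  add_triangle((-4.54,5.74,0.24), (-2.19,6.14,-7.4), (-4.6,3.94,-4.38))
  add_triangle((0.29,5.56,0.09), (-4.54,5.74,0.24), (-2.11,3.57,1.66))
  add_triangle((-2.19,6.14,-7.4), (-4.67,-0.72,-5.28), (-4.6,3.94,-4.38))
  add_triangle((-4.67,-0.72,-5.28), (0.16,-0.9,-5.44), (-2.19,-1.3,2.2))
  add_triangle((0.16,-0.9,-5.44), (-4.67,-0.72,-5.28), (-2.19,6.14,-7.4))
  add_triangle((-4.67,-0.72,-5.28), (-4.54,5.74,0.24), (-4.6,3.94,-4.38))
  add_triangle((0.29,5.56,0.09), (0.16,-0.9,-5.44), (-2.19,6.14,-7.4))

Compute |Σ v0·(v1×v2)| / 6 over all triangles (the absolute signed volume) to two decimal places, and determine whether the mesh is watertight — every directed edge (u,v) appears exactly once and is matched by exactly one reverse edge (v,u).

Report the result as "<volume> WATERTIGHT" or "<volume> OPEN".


Per-triangle v0·(v1×v2)/6:
  t1: -10.2436
  t2: +1.5751
  t3: +6.1903
  t4: +22.4608
  t5: +6.8721
  t6: +21.9565
  t7: +7.5756
  t8: +31.8830
  t9: +15.3285
  t10: +14.0586
Σ = +117.6571 → |volume| = 117.66

Directed edges: 30 total; 6 unmatched, e.g. (-4.54,5.74,0.24)→(-2.19,-1.3,2.2) → open.

117.66 OPEN


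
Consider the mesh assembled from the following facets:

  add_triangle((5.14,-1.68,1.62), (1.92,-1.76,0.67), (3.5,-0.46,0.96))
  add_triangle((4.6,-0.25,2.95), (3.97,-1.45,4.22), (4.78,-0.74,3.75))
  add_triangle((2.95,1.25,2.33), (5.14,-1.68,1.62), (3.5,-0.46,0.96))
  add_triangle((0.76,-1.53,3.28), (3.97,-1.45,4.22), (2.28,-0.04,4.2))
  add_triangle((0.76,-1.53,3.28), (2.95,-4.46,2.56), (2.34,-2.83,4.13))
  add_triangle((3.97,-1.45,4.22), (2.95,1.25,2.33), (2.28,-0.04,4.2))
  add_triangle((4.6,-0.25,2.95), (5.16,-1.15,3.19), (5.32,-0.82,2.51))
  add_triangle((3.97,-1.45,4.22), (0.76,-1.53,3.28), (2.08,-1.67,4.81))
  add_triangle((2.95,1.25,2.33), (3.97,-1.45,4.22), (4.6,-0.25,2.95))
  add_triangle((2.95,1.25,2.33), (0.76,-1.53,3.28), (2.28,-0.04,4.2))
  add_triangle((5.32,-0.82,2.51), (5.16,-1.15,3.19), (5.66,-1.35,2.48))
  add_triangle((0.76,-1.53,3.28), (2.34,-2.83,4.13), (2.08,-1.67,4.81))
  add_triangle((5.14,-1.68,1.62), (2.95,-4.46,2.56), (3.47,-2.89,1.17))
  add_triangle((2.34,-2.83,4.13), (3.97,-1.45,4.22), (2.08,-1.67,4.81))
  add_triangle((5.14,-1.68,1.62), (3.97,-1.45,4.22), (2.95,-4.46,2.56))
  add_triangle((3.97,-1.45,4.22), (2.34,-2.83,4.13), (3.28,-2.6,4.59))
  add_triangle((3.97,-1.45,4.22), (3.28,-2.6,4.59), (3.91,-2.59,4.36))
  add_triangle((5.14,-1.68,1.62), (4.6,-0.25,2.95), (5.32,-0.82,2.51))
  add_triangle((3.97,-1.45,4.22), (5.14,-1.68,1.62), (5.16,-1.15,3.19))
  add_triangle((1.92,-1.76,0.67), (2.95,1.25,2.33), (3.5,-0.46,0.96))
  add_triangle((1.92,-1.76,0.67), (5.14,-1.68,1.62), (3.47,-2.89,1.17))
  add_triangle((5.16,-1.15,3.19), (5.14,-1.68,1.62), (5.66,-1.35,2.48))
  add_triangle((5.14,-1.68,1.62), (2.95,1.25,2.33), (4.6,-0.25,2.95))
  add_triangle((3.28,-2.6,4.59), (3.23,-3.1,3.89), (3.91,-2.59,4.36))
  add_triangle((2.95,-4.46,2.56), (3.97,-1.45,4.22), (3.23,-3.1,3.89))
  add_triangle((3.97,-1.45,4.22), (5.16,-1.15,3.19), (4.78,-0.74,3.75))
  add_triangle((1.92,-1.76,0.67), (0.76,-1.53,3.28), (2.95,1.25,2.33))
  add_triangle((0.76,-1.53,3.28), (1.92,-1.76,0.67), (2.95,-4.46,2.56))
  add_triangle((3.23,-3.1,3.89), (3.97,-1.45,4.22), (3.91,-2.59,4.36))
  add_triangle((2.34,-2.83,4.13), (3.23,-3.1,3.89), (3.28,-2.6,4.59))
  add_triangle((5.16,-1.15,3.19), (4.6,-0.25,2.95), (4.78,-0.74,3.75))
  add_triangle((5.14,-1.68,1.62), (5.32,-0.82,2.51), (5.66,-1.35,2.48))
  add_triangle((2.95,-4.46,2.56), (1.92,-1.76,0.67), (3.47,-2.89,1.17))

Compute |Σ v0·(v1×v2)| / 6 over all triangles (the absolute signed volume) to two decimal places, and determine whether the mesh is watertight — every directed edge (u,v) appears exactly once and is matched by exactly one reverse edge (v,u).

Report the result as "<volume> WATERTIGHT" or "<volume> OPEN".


Per-triangle v0·(v1×v2)/6:
  t1: +0.1008
  t2: -0.0315
  t3: +1.0919
  t4: +2.7688
  t5: +1.3051
  t6: +3.1583
  t7: +0.5527
  t8: -0.6648
  t9: +2.2246
  t10: -0.8591
  t11: +0.3798
  t12: +0.9106
  t13: +2.2235
  t14: +2.4076
  t15: +8.6778
  t16: +0.0816
  t17: +0.6593
  t18: -0.2861
  t19: +1.5687
  t20: -1.4745
  t21: -0.0235
  t22: +0.3498
  t23: +1.3420
  t24: +0.5034
  t25: +1.7535
  t26: +0.8804
  t27: -4.1615
  t28: -1.2858
  t29: -0.0921
  t30: +0.5882
  t31: +0.5002
  t32: +0.1910
  t33: +0.1195
Σ = +25.4604 → |volume| = 25.46

Directed edges: 99 total; 3 unmatched, e.g. (2.95,-4.46,2.56)→(2.34,-2.83,4.13) → open.

25.46 OPEN


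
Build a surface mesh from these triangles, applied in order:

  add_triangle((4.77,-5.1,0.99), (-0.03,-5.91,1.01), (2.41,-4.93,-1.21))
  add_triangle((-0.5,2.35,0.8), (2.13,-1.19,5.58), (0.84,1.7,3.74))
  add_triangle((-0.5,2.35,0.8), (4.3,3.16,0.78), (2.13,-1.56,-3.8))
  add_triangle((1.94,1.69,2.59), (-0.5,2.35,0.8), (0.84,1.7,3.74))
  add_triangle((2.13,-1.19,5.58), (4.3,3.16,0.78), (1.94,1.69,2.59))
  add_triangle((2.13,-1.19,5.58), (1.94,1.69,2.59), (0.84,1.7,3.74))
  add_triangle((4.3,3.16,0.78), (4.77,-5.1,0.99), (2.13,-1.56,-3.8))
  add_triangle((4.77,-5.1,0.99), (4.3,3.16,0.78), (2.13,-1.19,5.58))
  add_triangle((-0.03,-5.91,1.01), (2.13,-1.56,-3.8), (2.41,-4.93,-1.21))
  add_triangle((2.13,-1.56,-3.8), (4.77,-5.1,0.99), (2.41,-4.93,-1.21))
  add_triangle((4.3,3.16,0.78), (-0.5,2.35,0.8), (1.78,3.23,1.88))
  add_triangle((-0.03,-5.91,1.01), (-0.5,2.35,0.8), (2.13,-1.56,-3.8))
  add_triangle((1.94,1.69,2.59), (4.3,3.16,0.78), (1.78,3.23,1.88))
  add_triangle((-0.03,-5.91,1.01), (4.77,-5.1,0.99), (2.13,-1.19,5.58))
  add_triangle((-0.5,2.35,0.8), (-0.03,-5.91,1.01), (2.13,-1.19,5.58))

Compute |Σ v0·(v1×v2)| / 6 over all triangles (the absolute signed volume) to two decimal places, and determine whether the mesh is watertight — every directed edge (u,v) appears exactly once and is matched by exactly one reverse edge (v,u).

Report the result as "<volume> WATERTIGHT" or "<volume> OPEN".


Per-triangle v0·(v1×v2)/6:
  t1: +9.9801
  t2: +0.4932
  t3: +6.1580
  t4: +1.8990
  t5: +5.4033
  t6: +3.4352
  t7: +26.0976
  t8: +31.7838
  t9: +5.4314
  t10: +8.9116
  t11: +1.8057
  t12: -0.4798
  t13: +2.7877
  t14: +25.1498
  t15: +5.2393
Σ = +134.0958 → |volume| = 134.10

Directed edges: 45 total; 3 unmatched, e.g. (1.94,1.69,2.59)→(-0.5,2.35,0.8) → open.

134.10 OPEN


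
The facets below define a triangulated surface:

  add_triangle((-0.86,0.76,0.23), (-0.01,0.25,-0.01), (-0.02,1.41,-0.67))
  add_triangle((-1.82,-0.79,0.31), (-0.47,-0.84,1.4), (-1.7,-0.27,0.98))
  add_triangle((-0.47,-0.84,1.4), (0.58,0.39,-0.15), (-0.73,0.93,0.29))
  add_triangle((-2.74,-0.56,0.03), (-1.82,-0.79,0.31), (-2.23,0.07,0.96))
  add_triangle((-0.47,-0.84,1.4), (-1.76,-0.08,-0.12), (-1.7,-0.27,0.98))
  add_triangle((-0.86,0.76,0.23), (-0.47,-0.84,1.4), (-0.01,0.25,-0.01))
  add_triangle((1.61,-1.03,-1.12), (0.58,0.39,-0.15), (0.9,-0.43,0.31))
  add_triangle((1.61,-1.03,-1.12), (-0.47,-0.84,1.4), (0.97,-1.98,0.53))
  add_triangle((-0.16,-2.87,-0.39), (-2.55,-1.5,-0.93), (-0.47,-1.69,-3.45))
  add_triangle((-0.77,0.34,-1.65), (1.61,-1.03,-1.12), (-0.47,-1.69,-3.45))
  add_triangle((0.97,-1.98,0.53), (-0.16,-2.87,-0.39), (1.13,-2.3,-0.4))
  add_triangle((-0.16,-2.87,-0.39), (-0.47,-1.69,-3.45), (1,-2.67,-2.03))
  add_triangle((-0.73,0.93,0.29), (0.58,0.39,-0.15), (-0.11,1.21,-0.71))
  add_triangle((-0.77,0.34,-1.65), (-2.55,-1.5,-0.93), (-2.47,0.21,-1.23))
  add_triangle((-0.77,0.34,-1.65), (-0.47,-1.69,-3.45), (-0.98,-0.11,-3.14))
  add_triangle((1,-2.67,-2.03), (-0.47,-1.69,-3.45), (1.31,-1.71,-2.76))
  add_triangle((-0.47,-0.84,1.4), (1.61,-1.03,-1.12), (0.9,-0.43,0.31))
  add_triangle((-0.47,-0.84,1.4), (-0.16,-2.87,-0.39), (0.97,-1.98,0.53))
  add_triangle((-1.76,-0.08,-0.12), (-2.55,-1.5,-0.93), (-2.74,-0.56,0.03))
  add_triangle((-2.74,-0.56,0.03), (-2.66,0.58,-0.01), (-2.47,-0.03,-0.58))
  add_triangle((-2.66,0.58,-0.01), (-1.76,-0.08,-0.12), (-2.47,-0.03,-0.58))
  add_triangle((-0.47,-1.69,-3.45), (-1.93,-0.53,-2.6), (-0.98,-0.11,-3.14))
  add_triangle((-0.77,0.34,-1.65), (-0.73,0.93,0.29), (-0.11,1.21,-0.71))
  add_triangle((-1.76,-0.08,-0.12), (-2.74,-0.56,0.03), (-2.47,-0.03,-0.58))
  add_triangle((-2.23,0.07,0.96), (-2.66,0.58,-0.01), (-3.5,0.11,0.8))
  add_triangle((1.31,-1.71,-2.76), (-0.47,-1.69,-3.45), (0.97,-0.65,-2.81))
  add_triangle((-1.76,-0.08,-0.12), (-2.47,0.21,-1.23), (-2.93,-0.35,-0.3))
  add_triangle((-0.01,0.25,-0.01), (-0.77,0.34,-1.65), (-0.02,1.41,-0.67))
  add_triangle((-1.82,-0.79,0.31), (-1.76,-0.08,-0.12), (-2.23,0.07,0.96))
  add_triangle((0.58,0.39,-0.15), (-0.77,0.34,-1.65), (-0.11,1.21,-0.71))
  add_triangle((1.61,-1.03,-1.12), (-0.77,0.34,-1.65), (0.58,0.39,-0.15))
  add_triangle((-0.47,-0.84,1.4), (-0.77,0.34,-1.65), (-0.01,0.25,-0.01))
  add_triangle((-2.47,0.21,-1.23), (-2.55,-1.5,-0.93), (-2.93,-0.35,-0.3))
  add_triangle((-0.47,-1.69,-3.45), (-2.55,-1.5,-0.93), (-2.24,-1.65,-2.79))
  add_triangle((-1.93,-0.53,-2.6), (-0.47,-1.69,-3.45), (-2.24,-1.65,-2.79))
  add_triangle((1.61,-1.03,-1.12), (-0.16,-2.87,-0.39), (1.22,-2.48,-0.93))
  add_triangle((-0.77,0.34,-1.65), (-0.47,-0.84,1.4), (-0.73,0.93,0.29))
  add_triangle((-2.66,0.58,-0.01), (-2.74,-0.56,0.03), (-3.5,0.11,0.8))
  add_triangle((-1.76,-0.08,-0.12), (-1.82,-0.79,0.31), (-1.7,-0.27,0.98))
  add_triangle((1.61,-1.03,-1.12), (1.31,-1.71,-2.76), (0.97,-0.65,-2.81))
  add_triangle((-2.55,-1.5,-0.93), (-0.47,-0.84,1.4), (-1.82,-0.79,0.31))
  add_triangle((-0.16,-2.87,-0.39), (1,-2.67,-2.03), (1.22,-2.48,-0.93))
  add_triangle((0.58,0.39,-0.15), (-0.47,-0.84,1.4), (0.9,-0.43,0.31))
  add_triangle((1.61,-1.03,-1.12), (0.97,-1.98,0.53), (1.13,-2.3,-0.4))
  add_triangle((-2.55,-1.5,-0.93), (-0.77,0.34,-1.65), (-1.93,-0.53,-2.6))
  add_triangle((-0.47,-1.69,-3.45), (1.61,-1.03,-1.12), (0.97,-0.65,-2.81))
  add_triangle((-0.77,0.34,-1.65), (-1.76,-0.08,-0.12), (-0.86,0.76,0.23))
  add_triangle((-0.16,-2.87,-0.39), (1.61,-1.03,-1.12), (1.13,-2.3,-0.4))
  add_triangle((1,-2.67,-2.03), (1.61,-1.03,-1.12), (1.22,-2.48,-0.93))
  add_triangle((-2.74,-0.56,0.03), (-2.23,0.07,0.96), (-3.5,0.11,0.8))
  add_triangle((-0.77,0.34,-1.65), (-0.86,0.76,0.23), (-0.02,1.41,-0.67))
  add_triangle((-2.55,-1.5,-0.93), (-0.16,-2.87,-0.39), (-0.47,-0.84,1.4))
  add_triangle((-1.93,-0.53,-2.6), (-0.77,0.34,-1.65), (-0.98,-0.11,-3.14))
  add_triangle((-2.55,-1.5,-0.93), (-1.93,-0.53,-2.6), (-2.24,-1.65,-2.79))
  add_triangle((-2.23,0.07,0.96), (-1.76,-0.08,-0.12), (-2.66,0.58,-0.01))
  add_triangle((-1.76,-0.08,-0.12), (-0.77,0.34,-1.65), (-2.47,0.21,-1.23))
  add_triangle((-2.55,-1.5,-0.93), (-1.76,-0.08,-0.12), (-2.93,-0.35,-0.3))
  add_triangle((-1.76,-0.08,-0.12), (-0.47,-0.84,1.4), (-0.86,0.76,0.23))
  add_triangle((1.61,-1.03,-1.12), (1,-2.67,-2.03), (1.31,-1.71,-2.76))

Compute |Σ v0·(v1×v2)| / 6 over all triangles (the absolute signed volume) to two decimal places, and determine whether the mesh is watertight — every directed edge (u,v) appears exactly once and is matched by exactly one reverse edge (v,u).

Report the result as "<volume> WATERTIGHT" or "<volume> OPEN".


Per-triangle v0·(v1×v2)/6:
  t1: +0.0208
  t2: +0.3205
  t3: +0.1807
  t4: +0.2482
  t5: -0.1822
  t6: +0.0418
  t7: +0.1812
  t8: +0.0227
  t9: +3.6687
  t10: +1.0128
  t11: +0.5261
  t12: +2.0694
  t13: +0.1140
  t14: +0.8567
  t15: -0.0831
  t16: +1.3616
  t17: +0.3285
  t18: +0.9442
  t19: +0.1846
  t20: +0.3030
  t21: -0.0888
  t22: +1.0579
  t23: +0.3134
  t24: -0.0473
  t25: +0.1304
  t26: +0.9828
  t27: +0.0770
  t28: -0.0218
  t29: -0.2525
  t30: +0.1683
  t31: +0.4360
  t32: -0.0774
  t33: +0.7354
  t34: +0.7222
  t35: +1.0520
  t36: -0.1638
  t37: +0.4370
  t38: +0.4056
  t39: +0.2028
  t40: +0.4850
  t41: +0.4206
  t42: +0.7573
  t43: +0.1004
  t44: +0.3690
  t45: +0.2868
  t46: -1.1107
  t47: +0.4062
  t48: +0.5201
  t49: +0.5642
  t50: +0.1697
  t51: +0.4033
  t52: +1.9333
  t53: +0.2914
  t54: +0.7754
  t55: -0.2200
  t56: -0.0342
  t57: -0.0074
  t58: +0.4050
  t59: +0.6949
Σ = +25.3997 → |volume| = 25.40

Directed edges: 177 total; 3 unmatched, e.g. (-2.74,-0.56,0.03)→(-1.82,-0.79,0.31) → open.

25.40 OPEN


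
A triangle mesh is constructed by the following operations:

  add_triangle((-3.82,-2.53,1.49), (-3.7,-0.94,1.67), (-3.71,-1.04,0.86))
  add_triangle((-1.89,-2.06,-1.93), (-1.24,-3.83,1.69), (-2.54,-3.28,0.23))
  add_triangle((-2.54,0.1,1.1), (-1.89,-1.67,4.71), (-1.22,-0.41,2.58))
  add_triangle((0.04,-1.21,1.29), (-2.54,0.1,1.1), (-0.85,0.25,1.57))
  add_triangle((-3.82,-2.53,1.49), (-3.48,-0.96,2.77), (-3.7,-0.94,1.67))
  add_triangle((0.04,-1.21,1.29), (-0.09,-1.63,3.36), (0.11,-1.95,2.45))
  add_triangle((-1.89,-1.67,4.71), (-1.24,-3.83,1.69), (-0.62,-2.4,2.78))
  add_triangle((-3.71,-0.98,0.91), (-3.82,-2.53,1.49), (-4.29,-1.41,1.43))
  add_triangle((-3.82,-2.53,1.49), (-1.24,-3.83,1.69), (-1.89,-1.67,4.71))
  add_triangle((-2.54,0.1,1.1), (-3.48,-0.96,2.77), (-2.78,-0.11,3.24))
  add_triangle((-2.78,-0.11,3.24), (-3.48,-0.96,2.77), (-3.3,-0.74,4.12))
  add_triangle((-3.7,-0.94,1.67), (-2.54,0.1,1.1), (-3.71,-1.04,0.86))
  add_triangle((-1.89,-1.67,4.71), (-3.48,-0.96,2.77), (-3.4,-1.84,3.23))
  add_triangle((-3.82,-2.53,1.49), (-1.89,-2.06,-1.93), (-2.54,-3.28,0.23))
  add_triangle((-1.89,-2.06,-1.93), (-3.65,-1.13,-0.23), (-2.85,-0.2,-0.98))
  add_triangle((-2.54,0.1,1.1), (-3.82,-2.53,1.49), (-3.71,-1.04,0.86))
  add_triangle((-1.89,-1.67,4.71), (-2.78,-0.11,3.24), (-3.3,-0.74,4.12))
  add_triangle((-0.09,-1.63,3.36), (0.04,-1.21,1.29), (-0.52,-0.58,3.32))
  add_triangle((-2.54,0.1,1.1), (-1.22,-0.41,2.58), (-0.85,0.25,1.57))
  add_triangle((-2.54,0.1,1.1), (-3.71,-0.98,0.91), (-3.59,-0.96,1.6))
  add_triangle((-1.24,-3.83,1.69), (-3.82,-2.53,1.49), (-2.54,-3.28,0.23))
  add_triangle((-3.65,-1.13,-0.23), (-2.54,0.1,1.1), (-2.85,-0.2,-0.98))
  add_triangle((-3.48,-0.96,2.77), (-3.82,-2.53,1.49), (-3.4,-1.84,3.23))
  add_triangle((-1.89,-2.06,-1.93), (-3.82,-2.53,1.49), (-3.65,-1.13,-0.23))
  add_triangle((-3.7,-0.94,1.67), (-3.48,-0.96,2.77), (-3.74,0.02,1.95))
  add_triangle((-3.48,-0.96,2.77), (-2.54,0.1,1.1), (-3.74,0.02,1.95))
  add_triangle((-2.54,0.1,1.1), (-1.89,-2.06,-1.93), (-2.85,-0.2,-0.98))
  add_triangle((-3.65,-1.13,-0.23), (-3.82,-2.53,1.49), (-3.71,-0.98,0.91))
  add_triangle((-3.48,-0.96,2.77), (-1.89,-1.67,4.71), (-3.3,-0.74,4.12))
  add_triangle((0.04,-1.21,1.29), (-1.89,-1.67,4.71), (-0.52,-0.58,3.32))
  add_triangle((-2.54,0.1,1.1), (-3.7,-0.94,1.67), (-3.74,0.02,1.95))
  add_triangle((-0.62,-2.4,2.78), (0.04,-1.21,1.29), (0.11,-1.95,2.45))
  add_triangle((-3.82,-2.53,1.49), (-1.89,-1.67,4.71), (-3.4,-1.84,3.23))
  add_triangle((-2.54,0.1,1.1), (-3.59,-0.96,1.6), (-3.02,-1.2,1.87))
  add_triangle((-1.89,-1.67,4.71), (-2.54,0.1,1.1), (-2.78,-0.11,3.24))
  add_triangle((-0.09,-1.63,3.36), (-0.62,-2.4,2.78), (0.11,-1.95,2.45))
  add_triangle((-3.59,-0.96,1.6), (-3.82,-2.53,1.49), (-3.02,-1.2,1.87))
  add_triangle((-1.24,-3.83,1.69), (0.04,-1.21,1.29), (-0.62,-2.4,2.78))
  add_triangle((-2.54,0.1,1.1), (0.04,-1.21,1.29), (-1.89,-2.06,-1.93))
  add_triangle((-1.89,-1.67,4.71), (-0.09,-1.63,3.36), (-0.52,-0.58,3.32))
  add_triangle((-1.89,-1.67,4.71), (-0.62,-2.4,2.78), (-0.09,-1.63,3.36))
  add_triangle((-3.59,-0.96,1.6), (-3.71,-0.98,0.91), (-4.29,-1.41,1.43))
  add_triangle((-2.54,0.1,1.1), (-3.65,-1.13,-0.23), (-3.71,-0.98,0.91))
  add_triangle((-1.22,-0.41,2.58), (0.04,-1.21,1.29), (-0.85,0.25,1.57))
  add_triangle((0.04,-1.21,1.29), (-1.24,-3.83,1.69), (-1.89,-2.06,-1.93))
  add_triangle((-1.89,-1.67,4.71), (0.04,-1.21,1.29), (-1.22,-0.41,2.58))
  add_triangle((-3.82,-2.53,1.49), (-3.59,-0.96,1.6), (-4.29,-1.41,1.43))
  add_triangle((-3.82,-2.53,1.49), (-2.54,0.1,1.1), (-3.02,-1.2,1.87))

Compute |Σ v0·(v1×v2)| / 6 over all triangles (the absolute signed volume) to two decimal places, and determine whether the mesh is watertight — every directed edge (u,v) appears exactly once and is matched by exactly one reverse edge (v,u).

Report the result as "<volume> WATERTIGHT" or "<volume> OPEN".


Per-triangle v0·(v1×v2)/6:
  t1: +0.7692
  t2: +1.7282
  t3: +0.7605
  t4: -0.7347
  t5: +1.1643
  t6: -0.0257
  t7: +1.8806
  t8: +0.2606
  t9: +7.2889
  t10: +0.8282
  t11: +0.4675
  t12: +0.3771
  t13: +1.3283
  t14: +2.3217
  t15: +1.4698
  t16: -0.7648
  t17: +0.5055
  t18: -0.0980
  t19: +0.4211
  t20: +0.3464
  t21: +2.6844
  t22: +0.9546
  t23: +1.2597
  t24: +3.0371
  t25: +0.7298
  t26: -0.0854
  t27: -1.6375
  t28: +1.1150
  t29: +1.3115
  t30: -0.7413
  t31: +0.1482
  t32: +0.0544
  t33: +1.5486
  t34: +0.2368
  t35: -1.1420
  t36: +0.3360
  t37: +0.5229
  t38: +0.3985
  t39: -2.5873
  t40: +0.8695
  t41: +1.2263
  t42: +0.1204
  t43: +0.4875
  t44: +0.0931
  t45: +0.1921
  t46: +0.1118
  t47: +0.4016
  t48: -0.7296
Σ = +31.2118 → |volume| = 31.21

Directed edges: 144 total, each appears once with its reverse present → watertight.

31.21 WATERTIGHT


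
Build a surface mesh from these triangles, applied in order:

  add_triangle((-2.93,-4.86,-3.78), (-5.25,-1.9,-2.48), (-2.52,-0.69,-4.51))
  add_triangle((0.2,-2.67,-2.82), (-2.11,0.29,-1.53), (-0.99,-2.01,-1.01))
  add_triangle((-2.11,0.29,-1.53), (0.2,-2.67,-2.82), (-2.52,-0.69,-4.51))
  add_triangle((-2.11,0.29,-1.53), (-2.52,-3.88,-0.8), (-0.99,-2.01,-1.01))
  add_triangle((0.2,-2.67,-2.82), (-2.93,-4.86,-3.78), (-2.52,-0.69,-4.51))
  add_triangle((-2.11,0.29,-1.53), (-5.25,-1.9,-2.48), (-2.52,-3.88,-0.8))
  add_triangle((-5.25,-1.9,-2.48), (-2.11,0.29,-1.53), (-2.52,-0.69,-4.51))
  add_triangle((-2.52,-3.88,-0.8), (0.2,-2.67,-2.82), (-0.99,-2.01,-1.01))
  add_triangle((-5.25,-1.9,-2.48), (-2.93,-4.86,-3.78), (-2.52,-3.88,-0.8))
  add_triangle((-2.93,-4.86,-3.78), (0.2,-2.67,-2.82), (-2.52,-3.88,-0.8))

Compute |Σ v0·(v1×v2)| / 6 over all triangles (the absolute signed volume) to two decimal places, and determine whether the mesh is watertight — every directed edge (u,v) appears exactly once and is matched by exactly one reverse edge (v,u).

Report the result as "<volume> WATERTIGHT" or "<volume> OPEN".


Per-triangle v0·(v1×v2)/6:
  t1: +11.5020
  t2: -1.9662
  t3: -1.4124
  t4: -1.2095
  t5: +7.0911
  t6: -1.0250
  t7: +2.9568
  t8: -0.2819
  t9: +7.5202
  t10: +3.1421
Σ = +26.3171 → |volume| = 26.32

Directed edges: 30 total, each appears once with its reverse present → watertight.

26.32 WATERTIGHT


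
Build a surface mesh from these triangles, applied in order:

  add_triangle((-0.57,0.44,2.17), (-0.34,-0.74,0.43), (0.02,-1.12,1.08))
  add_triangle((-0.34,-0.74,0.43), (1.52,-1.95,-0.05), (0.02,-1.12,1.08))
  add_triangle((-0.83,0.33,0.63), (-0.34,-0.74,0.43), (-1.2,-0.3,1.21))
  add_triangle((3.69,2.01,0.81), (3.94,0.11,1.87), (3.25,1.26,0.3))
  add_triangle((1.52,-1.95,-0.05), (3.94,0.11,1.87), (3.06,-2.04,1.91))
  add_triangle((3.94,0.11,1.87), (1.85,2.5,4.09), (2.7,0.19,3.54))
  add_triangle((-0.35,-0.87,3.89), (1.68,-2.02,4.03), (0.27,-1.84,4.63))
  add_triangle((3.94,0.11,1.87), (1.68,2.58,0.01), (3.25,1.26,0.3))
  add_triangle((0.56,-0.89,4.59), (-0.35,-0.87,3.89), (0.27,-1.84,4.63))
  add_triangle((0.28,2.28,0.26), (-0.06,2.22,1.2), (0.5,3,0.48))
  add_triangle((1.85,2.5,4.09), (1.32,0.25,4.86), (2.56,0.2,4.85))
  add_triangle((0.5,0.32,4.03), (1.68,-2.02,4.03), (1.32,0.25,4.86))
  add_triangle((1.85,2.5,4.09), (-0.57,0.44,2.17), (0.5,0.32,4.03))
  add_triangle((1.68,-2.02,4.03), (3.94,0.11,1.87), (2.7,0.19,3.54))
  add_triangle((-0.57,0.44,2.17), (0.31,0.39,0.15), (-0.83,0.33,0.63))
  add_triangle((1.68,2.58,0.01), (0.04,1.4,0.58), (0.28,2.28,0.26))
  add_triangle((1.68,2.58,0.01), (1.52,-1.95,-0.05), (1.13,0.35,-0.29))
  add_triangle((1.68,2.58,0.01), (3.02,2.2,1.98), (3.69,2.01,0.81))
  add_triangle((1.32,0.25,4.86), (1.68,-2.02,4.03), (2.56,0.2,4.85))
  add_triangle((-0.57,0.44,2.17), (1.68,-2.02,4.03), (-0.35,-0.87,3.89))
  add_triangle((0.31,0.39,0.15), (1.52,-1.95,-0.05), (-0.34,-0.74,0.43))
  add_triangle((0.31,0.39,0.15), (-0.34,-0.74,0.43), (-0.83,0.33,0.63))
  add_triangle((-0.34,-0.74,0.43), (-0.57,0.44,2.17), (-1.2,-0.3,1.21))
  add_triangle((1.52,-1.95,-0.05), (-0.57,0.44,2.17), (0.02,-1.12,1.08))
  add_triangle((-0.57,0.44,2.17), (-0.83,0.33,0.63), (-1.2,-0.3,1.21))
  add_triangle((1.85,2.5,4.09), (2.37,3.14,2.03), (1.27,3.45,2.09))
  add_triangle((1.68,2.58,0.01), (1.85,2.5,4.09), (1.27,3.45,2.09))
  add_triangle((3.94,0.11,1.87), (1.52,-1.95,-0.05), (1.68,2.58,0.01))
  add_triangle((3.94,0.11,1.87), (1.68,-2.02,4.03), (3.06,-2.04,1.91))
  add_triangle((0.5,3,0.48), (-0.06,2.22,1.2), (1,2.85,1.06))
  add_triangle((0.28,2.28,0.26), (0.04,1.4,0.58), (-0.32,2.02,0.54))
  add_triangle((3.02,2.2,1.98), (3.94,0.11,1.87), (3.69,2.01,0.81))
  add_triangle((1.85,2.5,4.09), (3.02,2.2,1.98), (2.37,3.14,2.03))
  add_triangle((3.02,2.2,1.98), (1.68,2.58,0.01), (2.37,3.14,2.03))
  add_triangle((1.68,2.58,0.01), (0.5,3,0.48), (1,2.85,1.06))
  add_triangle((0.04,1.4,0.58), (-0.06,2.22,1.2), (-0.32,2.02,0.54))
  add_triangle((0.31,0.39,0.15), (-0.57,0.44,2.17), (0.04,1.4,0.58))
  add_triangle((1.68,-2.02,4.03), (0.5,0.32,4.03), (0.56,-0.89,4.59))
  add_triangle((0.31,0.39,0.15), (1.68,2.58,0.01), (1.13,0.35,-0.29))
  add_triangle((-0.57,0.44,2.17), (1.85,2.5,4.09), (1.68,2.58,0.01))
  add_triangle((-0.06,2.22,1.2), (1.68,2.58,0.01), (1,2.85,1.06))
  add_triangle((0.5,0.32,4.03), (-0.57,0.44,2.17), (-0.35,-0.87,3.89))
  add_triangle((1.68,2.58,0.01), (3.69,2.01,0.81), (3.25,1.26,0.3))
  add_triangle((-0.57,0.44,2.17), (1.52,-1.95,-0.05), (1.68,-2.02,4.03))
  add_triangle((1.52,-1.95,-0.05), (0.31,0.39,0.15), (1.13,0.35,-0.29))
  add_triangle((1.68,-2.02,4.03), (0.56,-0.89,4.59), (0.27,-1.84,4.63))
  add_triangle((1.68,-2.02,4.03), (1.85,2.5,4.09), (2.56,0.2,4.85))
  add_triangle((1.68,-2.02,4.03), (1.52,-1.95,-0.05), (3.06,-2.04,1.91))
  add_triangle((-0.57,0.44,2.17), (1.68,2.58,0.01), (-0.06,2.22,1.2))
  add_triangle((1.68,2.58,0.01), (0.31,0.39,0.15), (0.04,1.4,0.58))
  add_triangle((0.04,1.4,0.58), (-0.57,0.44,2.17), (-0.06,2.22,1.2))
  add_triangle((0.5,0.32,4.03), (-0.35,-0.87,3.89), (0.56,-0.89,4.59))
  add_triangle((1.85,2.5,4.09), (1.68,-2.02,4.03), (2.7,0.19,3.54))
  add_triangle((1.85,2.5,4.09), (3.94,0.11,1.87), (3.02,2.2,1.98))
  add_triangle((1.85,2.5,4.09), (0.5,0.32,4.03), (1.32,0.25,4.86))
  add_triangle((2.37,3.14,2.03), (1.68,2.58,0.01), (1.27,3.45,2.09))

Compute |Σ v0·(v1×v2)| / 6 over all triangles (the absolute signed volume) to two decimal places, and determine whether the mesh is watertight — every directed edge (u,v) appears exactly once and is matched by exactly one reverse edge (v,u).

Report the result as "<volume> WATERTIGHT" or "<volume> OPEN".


44.91 OPEN

Per-triangle v0·(v1×v2)/6:
  t1: +0.2008
  t2: +0.2059
  t3: +0.0177
  t4: +0.8332
  t5: +1.6755
  t6: +3.3894
  t7: -0.5674
  t8: -1.4622
  t9: +0.5683
  t10: +0.0648
  t11: +2.3343
  t12: +1.0192
  t13: +1.4675
  t14: +3.3087
  t15: +0.1120
  t16: -0.2035
  t17: +0.3330
  t18: +1.4710
  t19: +2.2185
  t20: -0.9536
  t21: -0.1313
  t22: -0.0589
  t23: +0.2191
  t24: +0.5167
  t25: +0.1956
  t26: +1.7297
  t27: -1.9116
  t28: +2.3133
  t29: +3.8906
  t30: +0.3516
  t31: -0.0752
  t32: +1.9924
  t33: +1.7708
  t34: +1.1016
  t35: +0.4832
  t36: -0.0333
  t37: -0.1370
  t38: +1.0091
  t39: -0.0646
  t40: +1.7099
  t41: -0.2407
  t42: +0.8142
  t43: +0.5359
  t44: +0.3751
  t45: -0.1235
  t46: +1.1360
  t47: -1.3885
  t48: +1.8826
  t49: +0.9650
  t50: -0.0695
  t51: -0.0191
  t52: +0.6941
  t53: +3.5502
  t54: +3.5835
  t55: +1.1701
  t56: +1.1378
Σ = +44.9081 → |volume| = 44.91

Directed edges: 168 total; 6 unmatched, e.g. (0.28,2.28,0.26)→(-0.06,2.22,1.2) → open.


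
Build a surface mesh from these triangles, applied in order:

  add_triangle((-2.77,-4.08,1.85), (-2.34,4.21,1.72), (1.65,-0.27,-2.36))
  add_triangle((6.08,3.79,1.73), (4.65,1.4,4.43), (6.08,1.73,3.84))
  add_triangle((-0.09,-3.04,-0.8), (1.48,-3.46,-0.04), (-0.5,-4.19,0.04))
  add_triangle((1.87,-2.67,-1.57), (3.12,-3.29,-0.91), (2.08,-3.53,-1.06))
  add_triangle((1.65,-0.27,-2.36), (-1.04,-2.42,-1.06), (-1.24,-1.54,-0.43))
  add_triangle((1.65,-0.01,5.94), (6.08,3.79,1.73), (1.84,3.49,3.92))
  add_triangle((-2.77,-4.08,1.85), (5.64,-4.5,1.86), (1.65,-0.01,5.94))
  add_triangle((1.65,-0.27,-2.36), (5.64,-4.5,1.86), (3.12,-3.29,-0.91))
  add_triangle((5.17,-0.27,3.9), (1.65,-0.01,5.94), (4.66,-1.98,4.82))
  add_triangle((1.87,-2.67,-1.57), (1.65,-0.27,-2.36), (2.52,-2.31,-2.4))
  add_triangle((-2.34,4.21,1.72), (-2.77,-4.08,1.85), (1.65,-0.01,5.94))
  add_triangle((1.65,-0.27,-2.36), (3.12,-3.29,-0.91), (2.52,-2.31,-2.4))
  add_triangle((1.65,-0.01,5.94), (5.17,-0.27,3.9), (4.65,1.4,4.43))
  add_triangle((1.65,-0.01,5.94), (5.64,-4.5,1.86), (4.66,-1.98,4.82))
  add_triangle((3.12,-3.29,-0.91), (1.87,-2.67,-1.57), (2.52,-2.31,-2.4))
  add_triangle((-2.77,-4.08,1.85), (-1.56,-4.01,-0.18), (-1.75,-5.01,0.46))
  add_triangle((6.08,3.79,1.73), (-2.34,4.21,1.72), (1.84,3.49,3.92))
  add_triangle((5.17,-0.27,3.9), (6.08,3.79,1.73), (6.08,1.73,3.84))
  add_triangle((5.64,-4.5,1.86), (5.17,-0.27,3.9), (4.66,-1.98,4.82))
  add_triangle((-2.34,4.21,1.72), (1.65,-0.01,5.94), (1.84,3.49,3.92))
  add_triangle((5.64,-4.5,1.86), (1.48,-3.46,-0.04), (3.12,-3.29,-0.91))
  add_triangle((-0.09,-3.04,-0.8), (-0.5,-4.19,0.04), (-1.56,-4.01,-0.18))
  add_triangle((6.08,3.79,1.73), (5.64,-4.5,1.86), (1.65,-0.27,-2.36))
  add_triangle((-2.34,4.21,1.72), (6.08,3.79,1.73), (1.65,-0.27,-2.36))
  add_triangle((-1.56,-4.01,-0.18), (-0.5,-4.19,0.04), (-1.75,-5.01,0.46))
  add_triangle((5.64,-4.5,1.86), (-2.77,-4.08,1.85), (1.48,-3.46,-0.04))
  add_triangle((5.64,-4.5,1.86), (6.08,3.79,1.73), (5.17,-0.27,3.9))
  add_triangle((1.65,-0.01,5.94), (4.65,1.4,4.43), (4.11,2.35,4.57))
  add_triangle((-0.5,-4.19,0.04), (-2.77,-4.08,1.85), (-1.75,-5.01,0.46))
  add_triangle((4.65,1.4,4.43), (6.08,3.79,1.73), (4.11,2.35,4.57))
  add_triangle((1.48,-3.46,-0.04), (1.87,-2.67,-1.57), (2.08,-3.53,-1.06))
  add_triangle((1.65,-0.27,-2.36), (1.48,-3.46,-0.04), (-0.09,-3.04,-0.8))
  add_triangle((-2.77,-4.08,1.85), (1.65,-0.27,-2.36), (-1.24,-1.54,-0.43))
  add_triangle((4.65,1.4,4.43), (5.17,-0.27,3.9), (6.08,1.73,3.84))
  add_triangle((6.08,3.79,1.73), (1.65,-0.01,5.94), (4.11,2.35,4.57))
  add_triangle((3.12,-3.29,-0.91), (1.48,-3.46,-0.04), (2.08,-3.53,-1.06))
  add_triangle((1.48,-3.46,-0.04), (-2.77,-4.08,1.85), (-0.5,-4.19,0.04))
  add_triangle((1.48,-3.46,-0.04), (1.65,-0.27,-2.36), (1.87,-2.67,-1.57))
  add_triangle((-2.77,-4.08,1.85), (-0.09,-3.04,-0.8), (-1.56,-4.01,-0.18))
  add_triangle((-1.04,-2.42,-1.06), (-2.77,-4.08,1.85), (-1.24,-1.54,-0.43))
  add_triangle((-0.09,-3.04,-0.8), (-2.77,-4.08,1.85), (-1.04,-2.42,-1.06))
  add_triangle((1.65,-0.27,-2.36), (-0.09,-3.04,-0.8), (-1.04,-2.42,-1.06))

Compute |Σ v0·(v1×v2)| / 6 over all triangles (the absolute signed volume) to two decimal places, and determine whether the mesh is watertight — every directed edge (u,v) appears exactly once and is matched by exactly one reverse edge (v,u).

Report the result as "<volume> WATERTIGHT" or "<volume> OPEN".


Per-triangle v0·(v1×v2)/6:
  t1: +4.2509
  t2: +3.2813
  t3: +1.0819
  t4: +0.5476
  t5: +0.3486
  t6: +16.5628
  t7: +35.2979
  t8: +4.0930
  t9: +7.1117
  t10: +0.2065
  t11: +25.0692
  t12: +0.9333
  t13: +6.5861
  t14: +4.7837
  t15: +0.7895
  t16: +0.8118
  t17: +13.8454
  t18: +2.3976
  t19: +8.3111
  t20: +12.8868
  t21: +3.7565
  t22: +0.6677
  t23: +23.3186
  t24: +13.1139
  t25: +0.4869
  t26: +9.0430
  t27: +18.8260
  t28: +4.0234
  t29: +0.8000
  t30: +4.4966
  t31: +0.0781
  t32: +2.5665
  t33: -1.7348
  t34: +2.6838
  t35: -2.4035
  t36: +0.7200
  t37: +2.2775
  t38: -0.3726
  t39: -0.9602
  t40: +0.7479
  t41: +2.0024
  t42: +1.4785
Σ = +234.8130 → |volume| = 234.81

Directed edges: 126 total, each appears once with its reverse present → watertight.

234.81 WATERTIGHT


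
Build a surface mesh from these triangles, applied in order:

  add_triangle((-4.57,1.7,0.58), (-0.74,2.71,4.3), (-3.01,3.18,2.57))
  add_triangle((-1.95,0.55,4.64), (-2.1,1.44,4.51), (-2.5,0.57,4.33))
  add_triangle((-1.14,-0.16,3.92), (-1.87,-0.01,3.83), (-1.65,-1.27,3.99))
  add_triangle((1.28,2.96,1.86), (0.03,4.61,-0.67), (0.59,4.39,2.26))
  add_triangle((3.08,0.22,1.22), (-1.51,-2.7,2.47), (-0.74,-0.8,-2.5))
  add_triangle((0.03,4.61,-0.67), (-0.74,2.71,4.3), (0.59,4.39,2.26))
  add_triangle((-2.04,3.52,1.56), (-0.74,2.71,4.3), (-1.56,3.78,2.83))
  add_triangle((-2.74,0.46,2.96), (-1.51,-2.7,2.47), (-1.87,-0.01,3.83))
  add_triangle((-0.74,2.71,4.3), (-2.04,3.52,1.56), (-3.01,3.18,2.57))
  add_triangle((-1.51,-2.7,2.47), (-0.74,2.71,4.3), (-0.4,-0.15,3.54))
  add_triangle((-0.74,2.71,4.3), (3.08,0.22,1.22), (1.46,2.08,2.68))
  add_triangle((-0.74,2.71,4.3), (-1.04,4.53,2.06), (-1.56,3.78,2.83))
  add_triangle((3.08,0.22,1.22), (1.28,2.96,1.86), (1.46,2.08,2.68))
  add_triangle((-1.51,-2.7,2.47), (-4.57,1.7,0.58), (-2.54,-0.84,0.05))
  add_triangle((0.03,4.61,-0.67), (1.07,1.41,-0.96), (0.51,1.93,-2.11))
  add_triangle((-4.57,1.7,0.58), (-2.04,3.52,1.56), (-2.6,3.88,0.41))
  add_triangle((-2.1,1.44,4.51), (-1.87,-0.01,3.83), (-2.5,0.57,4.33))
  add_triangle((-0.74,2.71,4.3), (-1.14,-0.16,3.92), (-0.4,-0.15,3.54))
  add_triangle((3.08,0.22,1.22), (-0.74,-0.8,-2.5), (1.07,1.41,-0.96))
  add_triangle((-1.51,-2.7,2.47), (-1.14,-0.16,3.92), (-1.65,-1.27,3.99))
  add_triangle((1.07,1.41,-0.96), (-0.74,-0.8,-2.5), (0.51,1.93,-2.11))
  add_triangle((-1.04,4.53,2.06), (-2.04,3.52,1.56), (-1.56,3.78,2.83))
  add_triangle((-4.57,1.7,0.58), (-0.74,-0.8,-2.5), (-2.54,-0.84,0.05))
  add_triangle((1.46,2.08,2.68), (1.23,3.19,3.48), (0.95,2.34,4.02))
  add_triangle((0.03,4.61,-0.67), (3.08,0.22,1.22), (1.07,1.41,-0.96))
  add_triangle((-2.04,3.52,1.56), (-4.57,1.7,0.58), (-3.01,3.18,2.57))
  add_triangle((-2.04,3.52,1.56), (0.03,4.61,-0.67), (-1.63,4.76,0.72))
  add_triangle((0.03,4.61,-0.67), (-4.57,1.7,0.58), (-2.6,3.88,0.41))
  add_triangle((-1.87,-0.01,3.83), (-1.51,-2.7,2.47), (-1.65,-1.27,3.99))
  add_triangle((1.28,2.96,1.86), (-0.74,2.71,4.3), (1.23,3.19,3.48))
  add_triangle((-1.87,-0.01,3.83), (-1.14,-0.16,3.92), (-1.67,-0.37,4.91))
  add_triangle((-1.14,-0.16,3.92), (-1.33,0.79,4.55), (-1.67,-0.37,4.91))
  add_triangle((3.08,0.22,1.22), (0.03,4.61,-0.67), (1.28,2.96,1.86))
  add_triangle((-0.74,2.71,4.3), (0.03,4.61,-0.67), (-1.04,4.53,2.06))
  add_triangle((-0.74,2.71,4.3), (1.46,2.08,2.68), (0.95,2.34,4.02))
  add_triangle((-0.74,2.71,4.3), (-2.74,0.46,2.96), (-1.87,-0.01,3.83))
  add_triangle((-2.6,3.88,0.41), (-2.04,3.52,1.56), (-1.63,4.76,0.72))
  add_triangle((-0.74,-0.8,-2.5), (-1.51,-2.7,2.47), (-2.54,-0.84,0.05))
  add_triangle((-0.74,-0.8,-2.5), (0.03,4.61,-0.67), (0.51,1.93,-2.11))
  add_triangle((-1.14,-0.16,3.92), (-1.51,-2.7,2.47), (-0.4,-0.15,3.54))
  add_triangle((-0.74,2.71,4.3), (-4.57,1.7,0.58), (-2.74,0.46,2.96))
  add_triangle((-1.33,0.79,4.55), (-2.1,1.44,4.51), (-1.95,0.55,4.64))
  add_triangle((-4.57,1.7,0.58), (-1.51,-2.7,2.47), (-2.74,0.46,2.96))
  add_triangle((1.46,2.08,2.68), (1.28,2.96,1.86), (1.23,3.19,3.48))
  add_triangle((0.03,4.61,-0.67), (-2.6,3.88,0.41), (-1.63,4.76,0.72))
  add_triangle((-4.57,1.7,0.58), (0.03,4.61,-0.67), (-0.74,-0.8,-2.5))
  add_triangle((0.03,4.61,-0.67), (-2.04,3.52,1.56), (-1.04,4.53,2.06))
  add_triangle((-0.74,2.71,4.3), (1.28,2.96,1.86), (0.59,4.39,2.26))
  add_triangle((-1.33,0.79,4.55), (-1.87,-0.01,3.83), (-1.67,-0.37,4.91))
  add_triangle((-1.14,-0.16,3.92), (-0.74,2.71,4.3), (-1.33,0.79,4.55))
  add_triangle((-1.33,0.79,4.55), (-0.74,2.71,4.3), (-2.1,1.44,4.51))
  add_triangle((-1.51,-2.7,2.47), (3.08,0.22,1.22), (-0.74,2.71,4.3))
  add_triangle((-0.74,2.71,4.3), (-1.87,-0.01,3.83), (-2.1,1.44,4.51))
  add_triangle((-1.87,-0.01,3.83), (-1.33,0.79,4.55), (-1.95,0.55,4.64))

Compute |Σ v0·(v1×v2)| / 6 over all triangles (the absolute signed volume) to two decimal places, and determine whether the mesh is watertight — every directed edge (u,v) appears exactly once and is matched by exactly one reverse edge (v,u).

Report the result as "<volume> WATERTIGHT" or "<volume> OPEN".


103.70 OPEN

Per-triangle v0·(v1×v2)/6:
  t1: +2.5430
  t2: +0.4673
  t3: +0.5938
  t4: +1.8193
  t5: +4.1133
  t6: +3.7118
  t7: +0.5839
  t8: +2.3170
  t9: +2.6873
  t10: -2.4895
  t11: +1.6776
  t12: +1.5043
  t13: +1.7226
  t14: +3.7740
  t15: +1.2026
  t16: +2.7183
  t17: -0.3954
  t18: +1.1886
  t19: +2.0415
  t20: +0.2588
  t21: +0.6582
  t22: +1.0546
  t23: +3.3033
  t24: +0.5029
  t25: +2.8065
  t26: +2.5597
  t27: +0.4060
  t28: +1.7597
  t29: +0.7570
  t30: +1.2002
  t31: -0.1069
  t32: +0.1551
  t33: +4.2044
  t34: +2.2746
  t35: -0.7265
  t36: +2.6550
  t37: +1.1535
  t38: +2.9162
  t39: +2.0328
  t40: +1.0718
  t41: +6.6359
  t42: +0.4473
  t43: +5.5192
  t44: +0.5093
  t45: +1.6048
  t46: +9.6756
  t47: +2.6064
  t48: +2.1466
  t49: +0.5756
  t50: +0.3382
  t51: +1.4214
  t52: +10.4632
  t53: -1.0827
  t54: +0.1584
Σ = +103.6972 → |volume| = 103.70

Directed edges: 162 total; 6 unmatched, e.g. (-2.5,0.57,4.33)→(-1.95,0.55,4.64) → open.


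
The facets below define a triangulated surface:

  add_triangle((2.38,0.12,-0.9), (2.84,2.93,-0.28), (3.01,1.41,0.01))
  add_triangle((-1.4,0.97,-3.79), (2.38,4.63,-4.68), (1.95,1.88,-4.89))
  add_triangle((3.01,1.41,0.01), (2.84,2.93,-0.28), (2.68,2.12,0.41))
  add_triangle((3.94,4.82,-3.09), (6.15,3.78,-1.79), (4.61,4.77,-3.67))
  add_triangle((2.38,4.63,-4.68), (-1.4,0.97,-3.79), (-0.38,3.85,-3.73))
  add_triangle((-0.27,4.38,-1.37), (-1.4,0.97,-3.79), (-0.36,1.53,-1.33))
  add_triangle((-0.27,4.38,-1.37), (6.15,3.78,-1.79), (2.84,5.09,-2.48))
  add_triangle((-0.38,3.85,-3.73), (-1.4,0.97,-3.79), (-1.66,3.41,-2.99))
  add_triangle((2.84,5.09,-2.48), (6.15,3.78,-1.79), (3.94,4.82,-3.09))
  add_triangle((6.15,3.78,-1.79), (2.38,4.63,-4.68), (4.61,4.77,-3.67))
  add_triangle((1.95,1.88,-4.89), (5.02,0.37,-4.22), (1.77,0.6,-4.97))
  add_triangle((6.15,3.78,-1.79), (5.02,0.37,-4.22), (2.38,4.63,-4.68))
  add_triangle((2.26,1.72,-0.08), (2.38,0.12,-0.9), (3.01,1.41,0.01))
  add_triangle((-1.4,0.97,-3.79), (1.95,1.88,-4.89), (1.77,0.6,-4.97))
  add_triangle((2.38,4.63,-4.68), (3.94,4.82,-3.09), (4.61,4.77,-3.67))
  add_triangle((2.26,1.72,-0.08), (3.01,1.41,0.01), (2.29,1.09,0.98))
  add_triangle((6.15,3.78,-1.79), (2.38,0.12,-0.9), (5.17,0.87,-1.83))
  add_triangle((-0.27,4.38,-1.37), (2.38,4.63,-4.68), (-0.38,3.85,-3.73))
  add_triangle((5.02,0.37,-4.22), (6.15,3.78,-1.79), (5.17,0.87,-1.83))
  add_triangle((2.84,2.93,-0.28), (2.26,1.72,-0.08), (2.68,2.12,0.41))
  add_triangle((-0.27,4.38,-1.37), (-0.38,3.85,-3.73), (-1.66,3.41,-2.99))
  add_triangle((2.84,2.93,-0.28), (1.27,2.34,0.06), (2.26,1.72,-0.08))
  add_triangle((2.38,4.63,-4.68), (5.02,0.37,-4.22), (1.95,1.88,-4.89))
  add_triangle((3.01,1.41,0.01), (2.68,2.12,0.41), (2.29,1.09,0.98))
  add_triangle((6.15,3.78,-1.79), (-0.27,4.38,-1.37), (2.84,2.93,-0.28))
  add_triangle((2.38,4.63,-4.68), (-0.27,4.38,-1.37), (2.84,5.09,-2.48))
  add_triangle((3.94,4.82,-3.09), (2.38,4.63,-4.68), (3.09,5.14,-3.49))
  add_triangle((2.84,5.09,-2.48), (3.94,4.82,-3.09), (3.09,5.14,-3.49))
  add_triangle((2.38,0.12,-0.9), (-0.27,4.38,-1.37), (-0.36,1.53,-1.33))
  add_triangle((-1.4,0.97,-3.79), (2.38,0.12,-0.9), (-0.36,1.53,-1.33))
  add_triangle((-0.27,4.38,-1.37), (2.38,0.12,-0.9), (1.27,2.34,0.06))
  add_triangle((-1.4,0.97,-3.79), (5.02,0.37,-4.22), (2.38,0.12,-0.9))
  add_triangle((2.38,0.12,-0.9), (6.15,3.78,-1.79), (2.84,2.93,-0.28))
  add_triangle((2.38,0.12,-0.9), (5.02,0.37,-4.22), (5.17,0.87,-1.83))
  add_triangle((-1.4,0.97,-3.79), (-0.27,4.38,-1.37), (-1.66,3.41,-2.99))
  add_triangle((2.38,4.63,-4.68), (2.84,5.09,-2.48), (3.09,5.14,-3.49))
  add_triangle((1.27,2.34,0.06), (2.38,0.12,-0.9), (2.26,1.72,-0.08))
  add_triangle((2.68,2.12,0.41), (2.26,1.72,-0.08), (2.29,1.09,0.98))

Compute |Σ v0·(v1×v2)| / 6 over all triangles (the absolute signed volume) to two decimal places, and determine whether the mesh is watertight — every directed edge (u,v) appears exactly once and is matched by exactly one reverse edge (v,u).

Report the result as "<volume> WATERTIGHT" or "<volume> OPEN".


Per-triangle v0·(v1×v2)/6:
  t1: +0.8730
  t2: +6.5127
  t3: +0.4474
  t4: +1.8663
  t5: +5.3512
  t6: -0.1568
  t7: +2.7384
  t8: +2.6830
  t9: +2.5970
  t10: +0.3563
  t11: +3.7813
  t12: +20.0543
  t13: -0.3449
  t14: +3.0260
  t15: +1.6682
  t16: -0.3234
  t17: -0.0426
  t18: +5.2511
  t19: +5.6205
  t20: -0.1516
  t21: +2.4728
  t22: +0.1232
  t23: +8.2234
  t24: +0.4183
  t25: +4.3056
  t26: +5.7127
  t27: +1.3087
  t28: +0.9060
  t29: -1.6512
  t30: -2.0474
  t31: -2.2706
  t32: -0.7580
  t33: +0.5007
  t34: +0.5669
  t35: -1.8083
  t36: +0.6268
  t37: -0.3552
  t38: -0.1563
Σ = +77.9257 → |volume| = 77.93

Directed edges: 114 total; 6 unmatched, e.g. (5.02,0.37,-4.22)→(1.77,0.6,-4.97) → open.

77.93 OPEN


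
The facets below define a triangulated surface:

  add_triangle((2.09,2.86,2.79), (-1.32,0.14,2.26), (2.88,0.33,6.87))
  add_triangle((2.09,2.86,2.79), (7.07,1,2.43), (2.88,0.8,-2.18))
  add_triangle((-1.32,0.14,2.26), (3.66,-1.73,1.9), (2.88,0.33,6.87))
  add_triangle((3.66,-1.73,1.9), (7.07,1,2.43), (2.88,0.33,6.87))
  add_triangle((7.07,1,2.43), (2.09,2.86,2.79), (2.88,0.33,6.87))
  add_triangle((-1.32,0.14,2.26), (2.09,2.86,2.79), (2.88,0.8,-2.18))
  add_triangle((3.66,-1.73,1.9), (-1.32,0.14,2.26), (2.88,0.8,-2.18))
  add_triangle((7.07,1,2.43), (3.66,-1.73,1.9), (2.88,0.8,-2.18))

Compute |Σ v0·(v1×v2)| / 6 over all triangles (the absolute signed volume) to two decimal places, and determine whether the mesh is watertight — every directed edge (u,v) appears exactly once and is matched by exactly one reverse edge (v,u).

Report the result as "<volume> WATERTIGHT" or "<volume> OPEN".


60.73 WATERTIGHT

Per-triangle v0·(v1×v2)/6:
  t1: +7.1103
  t2: +10.5369
  t3: +4.6253
  t4: +15.5151
  t5: +17.9568
  t6: -0.3162
  t7: -2.7981
  t8: +8.0984
Σ = +60.7284 → |volume| = 60.73

Directed edges: 24 total, each appears once with its reverse present → watertight.


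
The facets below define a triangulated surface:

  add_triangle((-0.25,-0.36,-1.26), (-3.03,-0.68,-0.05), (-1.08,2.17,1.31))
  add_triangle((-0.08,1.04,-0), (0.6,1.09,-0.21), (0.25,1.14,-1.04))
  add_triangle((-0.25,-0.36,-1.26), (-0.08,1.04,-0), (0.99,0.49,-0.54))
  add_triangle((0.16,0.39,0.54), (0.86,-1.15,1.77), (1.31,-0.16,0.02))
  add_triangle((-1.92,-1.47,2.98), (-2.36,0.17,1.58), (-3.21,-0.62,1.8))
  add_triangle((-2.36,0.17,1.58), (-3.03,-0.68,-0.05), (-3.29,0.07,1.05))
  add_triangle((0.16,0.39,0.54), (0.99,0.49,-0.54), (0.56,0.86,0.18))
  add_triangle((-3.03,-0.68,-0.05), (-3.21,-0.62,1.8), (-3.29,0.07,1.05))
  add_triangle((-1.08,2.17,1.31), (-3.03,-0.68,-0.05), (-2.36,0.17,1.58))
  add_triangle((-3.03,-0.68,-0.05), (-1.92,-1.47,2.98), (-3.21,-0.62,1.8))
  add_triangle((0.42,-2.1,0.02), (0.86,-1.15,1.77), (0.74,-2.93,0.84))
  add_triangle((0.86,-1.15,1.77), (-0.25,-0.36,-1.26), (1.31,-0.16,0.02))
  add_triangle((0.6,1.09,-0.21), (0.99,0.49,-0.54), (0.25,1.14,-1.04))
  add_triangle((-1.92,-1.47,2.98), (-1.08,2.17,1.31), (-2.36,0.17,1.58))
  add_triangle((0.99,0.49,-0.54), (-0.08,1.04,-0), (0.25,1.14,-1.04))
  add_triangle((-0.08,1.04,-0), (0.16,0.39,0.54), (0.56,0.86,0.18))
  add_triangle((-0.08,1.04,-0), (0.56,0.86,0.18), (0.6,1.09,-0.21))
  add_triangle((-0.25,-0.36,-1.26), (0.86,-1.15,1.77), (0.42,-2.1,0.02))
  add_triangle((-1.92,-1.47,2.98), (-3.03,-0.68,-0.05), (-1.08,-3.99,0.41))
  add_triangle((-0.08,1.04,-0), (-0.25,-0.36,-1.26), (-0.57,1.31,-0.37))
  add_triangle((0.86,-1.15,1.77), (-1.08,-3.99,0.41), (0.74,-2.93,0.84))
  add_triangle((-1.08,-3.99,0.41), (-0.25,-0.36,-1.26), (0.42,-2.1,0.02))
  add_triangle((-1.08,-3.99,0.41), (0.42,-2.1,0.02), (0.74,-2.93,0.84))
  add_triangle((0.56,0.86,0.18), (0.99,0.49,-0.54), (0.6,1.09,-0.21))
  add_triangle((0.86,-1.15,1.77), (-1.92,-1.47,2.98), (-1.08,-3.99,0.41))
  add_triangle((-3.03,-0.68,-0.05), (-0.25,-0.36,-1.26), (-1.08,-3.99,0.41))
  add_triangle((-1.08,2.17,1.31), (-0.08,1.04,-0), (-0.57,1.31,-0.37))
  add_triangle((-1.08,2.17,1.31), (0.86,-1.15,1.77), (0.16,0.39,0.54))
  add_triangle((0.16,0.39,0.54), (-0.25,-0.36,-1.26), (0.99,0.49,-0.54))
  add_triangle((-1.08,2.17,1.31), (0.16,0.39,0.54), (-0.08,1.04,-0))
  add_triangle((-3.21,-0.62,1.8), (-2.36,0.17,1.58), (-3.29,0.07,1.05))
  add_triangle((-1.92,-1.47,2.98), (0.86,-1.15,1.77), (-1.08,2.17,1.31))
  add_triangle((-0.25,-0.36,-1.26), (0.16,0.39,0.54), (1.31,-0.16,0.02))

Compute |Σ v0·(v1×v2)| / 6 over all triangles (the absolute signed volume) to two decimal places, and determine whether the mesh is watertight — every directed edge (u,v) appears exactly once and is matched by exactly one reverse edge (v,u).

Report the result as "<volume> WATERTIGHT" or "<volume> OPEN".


26.64 OPEN

Per-triangle v0·(v1×v2)/6:
  t1: +1.3262
  t2: +0.1110
  t3: +0.2504
  t4: +0.2797
  t5: +0.7882
  t6: -0.2707
  t7: +0.0354
  t8: +0.7004
  t9: +1.5031
  t10: +1.1250
  t11: +0.0843
  t12: +0.4364
  t13: +0.1379
  t14: +1.7658
  t15: -0.1537
  t16: +0.0527
  t17: +0.0441
  t18: +0.0803
  t19: +5.4753
  t20: +0.0847
  t21: +1.2643
  t22: +0.8724
  t23: +0.5538
  t24: +0.0522
  t25: +3.8754
  t26: +2.4425
  t27: +0.1651
  t28: +0.2839
  t29: -0.0472
  t30: +0.1286
  t31: +0.3630
  t32: +2.7655
  t33: +0.0665
Σ = +26.6428 → |volume| = 26.64

Directed edges: 99 total; 3 unmatched, e.g. (-1.08,2.17,1.31)→(-0.25,-0.36,-1.26) → open.
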